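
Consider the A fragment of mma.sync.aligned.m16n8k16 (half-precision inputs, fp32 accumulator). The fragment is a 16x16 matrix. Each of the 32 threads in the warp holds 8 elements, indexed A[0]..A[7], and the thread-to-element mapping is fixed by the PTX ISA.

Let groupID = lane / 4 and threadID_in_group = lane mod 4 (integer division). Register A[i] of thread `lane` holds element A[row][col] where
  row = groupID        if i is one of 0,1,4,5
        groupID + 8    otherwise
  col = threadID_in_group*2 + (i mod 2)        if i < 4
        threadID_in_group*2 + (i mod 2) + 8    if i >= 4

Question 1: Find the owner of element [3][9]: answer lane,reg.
12,5

r: 3->gid=3,r8=0  c: 9->c8=1,tid=0,i&1=1
L=3*4+0=12  i=1*4+0*2+1=5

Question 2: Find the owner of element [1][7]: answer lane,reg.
7,1

r: 1->gid=1,r8=0  c: 7->c8=0,tid=3,i&1=1
L=1*4+3=7  i=0*4+0*2+1=1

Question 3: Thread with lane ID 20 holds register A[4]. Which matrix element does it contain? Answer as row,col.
20: gid=5,tid=0
[4] (5+0,0*2+0+8) = (5,8)

5,8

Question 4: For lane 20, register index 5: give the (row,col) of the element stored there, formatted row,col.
5,9

lane 20: gr=5 (20/4), th=0 (20%4)
i=5: r=5+0=5, c=0*2+1+8=9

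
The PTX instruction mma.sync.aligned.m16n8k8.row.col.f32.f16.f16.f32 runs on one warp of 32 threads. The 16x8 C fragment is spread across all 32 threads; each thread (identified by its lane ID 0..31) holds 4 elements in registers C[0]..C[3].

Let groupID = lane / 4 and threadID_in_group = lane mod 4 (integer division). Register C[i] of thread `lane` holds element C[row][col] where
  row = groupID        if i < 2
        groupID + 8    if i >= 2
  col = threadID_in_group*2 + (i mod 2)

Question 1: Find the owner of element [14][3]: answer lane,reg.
25,3

r:14=>grp=6,rB=1  c:3=>tig=1,lo=1
L=6*4+1=25  i=1*2+1=3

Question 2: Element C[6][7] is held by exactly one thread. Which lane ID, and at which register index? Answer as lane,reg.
r=6⇒gr=6,Rb=0  c=7⇒th=3,odd=1
L=6*4+3=27  i=0*2+1=1

27,1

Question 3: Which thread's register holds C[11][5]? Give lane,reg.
14,3

r:11=>grp=3,rB=1  c:5=>tig=2,lo=1
L=3*4+2=14  i=1*2+1=3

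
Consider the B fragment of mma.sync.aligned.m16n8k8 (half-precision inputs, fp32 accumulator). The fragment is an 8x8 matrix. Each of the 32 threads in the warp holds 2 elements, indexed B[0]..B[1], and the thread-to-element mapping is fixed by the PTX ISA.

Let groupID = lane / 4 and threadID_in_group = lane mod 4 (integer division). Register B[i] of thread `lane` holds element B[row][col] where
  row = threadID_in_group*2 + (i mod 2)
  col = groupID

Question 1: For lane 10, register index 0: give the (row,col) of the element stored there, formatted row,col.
4,2

lane 10⇒10/4=2, 10 mod 4=2
i=0  r:2·2+0⇒4  c:2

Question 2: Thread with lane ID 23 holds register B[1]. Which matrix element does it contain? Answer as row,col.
7,5

lane 23: g=5 (23/4), t=3 (23%4)
i=1: r=3*2+1=7, c=g=5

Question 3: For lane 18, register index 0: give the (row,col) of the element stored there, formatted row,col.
4,4

lane 18->18/4=4, 18 mod 4=2
i=0  r:2·2+0->4  c:4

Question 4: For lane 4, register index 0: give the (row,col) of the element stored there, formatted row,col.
L=4->g=4>>2=1, t=4&3=0
[0]->row 0·2+0=0  col g=1

0,1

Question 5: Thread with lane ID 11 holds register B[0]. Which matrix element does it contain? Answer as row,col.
lane 11: G=2 (11/4), T=3 (11%4)
i=0: r=3*2+0=6, c=G=2

6,2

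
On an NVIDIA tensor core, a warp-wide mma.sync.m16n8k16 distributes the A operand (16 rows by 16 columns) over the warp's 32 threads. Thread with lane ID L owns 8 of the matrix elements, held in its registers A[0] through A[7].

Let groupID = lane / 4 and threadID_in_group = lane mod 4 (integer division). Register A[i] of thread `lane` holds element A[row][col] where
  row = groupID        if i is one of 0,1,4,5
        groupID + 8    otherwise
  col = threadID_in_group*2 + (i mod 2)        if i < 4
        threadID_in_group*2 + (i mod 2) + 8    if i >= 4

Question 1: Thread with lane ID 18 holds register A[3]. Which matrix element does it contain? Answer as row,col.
12,5

18: G=4,T=2
[3] (4+8,2*2+1+0) = (12,5)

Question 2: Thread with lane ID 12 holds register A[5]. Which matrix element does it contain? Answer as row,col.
3,9

12: g=3,t=0
[5] (3+0,0*2+1+8) = (3,9)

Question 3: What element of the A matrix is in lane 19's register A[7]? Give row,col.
lane 19=>19/4=4, 19 mod 4=3
i=7  r:4+8=>12  c:2·3+1+8=>15

12,15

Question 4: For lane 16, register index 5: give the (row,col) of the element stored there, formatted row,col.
16: g=4,t=0
[5] (4+0,0*2+1+8) = (4,9)

4,9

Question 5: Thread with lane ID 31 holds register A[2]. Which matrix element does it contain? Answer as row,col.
lane 31->31/4=7, 31 mod 4=3
i=2  r:7+8->15  c:2·3+0+0->6

15,6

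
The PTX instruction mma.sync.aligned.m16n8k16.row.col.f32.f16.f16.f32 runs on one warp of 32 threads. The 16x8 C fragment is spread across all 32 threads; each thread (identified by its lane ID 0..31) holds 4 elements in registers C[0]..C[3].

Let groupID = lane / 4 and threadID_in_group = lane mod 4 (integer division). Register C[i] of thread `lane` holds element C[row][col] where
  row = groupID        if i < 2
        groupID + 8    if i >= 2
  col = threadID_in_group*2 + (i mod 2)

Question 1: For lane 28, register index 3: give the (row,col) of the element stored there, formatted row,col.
28: gid=7,tid=0
[3] (7+8,0*2+1) = (15,1)

15,1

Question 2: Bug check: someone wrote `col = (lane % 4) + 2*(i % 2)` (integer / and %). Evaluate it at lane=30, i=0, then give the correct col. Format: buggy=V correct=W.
`(lane % 4) + 2*(i % 2)`[30,0]=>2
L=30=>grp=30>>2=7, tig=30&3=2
[0]=>row 7+0=7  col 2·2+0=4
col: 2 vs 4

buggy=2 correct=4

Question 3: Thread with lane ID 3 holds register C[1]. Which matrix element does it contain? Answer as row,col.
0,7

3: gr=0,th=3
[1] (0+0,3*2+1) = (0,7)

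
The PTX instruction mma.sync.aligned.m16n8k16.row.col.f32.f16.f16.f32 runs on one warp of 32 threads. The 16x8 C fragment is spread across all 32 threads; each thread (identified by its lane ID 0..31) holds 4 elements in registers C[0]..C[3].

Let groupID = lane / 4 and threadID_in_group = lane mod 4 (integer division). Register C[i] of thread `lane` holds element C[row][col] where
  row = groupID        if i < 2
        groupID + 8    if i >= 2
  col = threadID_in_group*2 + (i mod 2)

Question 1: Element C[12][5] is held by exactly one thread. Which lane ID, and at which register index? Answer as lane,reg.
r:12=>grp=4,rB=1  c:5=>tig=2,lo=1
L=4*4+2=18  i=1*2+1=3

18,3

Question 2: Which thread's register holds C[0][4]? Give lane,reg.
r=0→G=0,rhi=0  c=4→T=2,p=0
L=0*4+2=2  i=0*2+0=0

2,0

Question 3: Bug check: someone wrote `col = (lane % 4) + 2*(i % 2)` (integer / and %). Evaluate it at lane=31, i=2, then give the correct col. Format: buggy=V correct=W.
buggy=3 correct=6

`(lane % 4) + 2*(i % 2)`[31,2]⇒3
31: gr=7,th=3
[2] (7+8,3*2+0) = (15,6)
col: 3 vs 6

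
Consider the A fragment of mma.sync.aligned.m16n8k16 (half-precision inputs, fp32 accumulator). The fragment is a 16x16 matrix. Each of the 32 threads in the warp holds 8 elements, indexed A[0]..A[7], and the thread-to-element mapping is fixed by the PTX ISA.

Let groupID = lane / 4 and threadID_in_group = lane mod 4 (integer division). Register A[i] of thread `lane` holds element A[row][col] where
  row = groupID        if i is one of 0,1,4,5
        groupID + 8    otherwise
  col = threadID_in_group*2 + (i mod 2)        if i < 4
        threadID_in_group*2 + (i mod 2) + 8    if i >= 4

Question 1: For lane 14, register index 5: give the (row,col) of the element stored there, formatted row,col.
3,13

14: gr=3,th=2
[5] (3+0,2*2+1+8) = (3,13)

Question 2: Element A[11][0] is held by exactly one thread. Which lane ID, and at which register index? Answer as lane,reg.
r=11⇒gr=3,Rb=1  c=0⇒Cb=0,th=0,odd=0
L=3*4+0=12  i=0*4+1*2+0=2

12,2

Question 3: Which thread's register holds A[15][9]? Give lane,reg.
28,7

r: 15->gid=7,r8=1  c: 9->c8=1,tid=0,i&1=1
L=7*4+0=28  i=1*4+1*2+1=7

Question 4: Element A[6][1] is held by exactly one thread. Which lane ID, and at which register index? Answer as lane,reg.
r: 6->gid=6,r8=0  c: 1->c8=0,tid=0,i&1=1
L=6*4+0=24  i=0*4+0*2+1=1

24,1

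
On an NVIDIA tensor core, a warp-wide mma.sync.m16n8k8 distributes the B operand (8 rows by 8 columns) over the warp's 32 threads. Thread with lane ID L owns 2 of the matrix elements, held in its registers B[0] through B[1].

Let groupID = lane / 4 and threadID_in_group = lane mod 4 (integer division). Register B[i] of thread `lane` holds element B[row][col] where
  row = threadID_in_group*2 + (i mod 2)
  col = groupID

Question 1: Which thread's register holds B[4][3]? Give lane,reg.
c=3→G=3  r=4→T=2,p=0
L=3*4+2=14  i=0=0

14,0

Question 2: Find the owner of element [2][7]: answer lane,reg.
29,0

c: 7->gid=7  r: 2->tid=1,i&1=0
L=7*4+1=29  i=0=0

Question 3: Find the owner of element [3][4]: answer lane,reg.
17,1

c=4->g=4  r=3->t=1,b0=1
L=4*4+1=17  i=1=1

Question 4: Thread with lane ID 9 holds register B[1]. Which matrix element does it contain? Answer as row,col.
3,2

lane 9=>9/4=2, 9 mod 4=1
i=1  r:2·1+1=>3  c:2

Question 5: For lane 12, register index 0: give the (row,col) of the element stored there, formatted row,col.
lane 12: gid=3 (12/4), tid=0 (12%4)
i=0: r=0*2+0=0, c=gid=3

0,3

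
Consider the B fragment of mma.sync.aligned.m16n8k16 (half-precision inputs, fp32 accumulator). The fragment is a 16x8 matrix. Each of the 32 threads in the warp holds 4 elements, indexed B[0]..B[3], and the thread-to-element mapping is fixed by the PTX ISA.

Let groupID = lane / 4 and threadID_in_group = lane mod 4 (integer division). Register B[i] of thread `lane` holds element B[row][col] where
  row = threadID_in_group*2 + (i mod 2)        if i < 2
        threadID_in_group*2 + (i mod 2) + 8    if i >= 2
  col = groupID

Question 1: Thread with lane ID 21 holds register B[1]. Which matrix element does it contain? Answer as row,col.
3,5

L=21->gid=21>>2=5, tid=21&3=1
[1]->row 1·2+1+0=3  col gid=5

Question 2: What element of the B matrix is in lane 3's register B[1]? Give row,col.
7,0

3: gr=0,th=3
[1] (3*2+1+0,0) = (7,0)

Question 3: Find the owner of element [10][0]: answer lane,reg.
1,2

c=0->g=0  r=10->rb=1,t=1,b0=0
L=0*4+1=1  i=1*2+0=2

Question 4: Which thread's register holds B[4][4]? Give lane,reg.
c=4⇒gr=4  r=4⇒Rb=0,th=2,odd=0
L=4*4+2=18  i=0*2+0=0

18,0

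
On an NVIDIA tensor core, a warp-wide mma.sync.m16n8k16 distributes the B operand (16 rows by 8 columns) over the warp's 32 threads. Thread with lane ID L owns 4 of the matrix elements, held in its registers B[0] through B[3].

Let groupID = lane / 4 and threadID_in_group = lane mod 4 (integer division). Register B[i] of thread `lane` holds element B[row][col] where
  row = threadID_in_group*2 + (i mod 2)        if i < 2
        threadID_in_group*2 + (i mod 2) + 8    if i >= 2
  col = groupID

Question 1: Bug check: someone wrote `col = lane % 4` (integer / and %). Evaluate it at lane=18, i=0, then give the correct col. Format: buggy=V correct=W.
`lane % 4`[18,0]->2
lane 18: gid=4 (18/4), tid=2 (18%4)
i=0: r=2*2+0+0=4, c=gid=4
col: 2 vs 4

buggy=2 correct=4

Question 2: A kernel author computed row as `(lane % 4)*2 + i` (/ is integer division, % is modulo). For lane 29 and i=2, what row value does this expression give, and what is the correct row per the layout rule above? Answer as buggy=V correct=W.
buggy=4 correct=10

`(lane % 4)*2 + i`[29,2]=>4
lane 29=>29/4=7, 29 mod 4=1
i=2  r:2·1+0+8=>10  c:7
row: 4 vs 10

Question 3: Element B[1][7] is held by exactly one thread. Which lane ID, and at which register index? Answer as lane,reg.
c=7⇒gr=7  r=1⇒Rb=0,th=0,odd=1
L=7*4+0=28  i=0*2+1=1

28,1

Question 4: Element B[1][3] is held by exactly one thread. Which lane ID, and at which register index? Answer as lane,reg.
c=3⇒gr=3  r=1⇒Rb=0,th=0,odd=1
L=3*4+0=12  i=0*2+1=1

12,1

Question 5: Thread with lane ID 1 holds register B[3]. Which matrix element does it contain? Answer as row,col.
lane 1→1/4=0, 1 mod 4=1
i=3  r:2·1+1+8→11  c:0

11,0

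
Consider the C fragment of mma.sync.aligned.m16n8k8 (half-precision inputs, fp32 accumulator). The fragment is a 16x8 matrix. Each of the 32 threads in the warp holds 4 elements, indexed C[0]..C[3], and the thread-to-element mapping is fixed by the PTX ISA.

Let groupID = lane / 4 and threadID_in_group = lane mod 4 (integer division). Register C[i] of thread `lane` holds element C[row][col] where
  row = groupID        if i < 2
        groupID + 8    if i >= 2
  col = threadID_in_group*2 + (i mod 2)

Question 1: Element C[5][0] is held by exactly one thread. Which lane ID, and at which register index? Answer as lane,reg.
r=5->g=5,rb=0  c=0->t=0,b0=0
L=5*4+0=20  i=0*2+0=0

20,0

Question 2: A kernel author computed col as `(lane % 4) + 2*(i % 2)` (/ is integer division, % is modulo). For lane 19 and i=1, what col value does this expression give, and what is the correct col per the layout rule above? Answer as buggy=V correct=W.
`(lane % 4) + 2*(i % 2)`[19,1]->5
lane 19->19/4=4, 19 mod 4=3
i=1  r:4+0->4  c:2·3+1->7
col: 5 vs 7

buggy=5 correct=7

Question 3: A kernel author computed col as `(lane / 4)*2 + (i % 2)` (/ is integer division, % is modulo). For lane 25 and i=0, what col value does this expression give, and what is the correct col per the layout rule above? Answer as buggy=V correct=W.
`(lane / 4)*2 + (i % 2)`[25,0]⇒12
25: gr=6,th=1
[0] (6+0,1*2+0) = (6,2)
col: 12 vs 2

buggy=12 correct=2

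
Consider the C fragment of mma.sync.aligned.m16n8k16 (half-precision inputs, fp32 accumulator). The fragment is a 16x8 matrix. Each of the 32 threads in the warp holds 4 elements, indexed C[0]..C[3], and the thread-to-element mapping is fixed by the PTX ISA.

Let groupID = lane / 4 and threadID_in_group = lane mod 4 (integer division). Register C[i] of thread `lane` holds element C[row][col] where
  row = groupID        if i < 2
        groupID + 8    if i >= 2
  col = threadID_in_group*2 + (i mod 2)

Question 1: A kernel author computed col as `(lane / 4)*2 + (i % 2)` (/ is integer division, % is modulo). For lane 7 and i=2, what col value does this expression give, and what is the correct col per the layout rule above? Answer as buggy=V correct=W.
`(lane / 4)*2 + (i % 2)`[7,2]=>2
lane 7: grp=1 (7/4), tig=3 (7%4)
i=2: r=1+8=9, c=3*2+0=6
col: 2 vs 6

buggy=2 correct=6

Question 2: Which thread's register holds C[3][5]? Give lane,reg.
14,1

r=3->g=3,rb=0  c=5->t=2,b0=1
L=3*4+2=14  i=0*2+1=1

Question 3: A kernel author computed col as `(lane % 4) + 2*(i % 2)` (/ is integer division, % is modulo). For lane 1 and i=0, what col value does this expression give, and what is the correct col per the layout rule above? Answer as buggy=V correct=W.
`(lane % 4) + 2*(i % 2)`[1,0]->1
1: gid=0,tid=1
[0] (0+0,1*2+0) = (0,2)
col: 1 vs 2

buggy=1 correct=2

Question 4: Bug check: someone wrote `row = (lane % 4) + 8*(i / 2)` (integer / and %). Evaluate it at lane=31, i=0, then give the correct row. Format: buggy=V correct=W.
buggy=3 correct=7

`(lane % 4) + 8*(i / 2)`[31,0]→3
lane 31→31/4=7, 31 mod 4=3
i=0  r:7+0→7  c:2·3+0→6
row: 3 vs 7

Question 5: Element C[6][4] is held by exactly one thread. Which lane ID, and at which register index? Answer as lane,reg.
26,0

r=6⇒gr=6,Rb=0  c=4⇒th=2,odd=0
L=6*4+2=26  i=0*2+0=0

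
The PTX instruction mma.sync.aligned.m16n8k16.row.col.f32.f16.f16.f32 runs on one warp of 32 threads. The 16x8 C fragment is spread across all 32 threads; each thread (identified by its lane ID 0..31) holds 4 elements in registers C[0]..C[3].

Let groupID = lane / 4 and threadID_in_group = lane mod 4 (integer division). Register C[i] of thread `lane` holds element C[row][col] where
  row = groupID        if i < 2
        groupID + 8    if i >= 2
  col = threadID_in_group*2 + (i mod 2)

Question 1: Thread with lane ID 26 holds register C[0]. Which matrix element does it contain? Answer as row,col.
lane 26=>26/4=6, 26 mod 4=2
i=0  r:6+0=>6  c:2·2+0=>4

6,4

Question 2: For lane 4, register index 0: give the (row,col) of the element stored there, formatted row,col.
1,0

4: gr=1,th=0
[0] (1+0,0*2+0) = (1,0)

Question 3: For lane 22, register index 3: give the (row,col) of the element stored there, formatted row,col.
22: grp=5,tig=2
[3] (5+8,2*2+1) = (13,5)

13,5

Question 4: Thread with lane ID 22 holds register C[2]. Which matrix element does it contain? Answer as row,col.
lane 22->22/4=5, 22 mod 4=2
i=2  r:5+8->13  c:2·2+0->4

13,4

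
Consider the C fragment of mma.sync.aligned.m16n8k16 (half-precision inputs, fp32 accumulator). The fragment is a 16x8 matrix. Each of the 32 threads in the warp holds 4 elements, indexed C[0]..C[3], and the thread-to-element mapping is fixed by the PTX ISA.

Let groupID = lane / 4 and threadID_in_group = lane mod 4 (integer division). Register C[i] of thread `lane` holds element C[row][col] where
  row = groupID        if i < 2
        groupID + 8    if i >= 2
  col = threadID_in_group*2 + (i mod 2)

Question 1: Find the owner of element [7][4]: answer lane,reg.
r=7->g=7,rb=0  c=4->t=2,b0=0
L=7*4+2=30  i=0*2+0=0

30,0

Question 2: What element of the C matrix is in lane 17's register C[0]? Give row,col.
lane 17→17/4=4, 17 mod 4=1
i=0  r:4+0→4  c:2·1+0→2

4,2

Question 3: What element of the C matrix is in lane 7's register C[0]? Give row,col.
1,6

7: gid=1,tid=3
[0] (1+0,3*2+0) = (1,6)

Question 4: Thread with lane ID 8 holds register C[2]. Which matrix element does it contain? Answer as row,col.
10,0

lane 8=>8/4=2, 8 mod 4=0
i=2  r:2+8=>10  c:2·0+0=>0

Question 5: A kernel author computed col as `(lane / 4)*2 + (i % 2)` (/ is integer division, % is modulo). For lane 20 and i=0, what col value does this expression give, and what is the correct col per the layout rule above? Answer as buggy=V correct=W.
`(lane / 4)*2 + (i % 2)`[20,0]=>10
L=20=>grp=20>>2=5, tig=20&3=0
[0]=>row 5+0=5  col 0·2+0=0
col: 10 vs 0

buggy=10 correct=0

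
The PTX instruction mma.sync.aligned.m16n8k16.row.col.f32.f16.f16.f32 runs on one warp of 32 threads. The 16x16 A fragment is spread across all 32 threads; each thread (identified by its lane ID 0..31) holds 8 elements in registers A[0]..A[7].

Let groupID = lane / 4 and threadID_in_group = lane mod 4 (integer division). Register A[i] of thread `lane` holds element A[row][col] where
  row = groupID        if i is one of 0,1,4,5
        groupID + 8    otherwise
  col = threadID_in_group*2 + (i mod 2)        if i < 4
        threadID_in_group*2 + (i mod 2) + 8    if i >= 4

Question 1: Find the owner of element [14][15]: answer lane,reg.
27,7

r=14→G=6,rhi=1  c=15→chi=1,T=3,p=1
L=6*4+3=27  i=1*4+1*2+1=7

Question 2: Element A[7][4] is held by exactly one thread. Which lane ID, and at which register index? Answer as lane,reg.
30,0

r: 7->gid=7,r8=0  c: 4->c8=0,tid=2,i&1=0
L=7*4+2=30  i=0*4+0*2+0=0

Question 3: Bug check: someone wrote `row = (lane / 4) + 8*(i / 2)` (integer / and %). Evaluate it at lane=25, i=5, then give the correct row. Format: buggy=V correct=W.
buggy=22 correct=6

`(lane / 4) + 8*(i / 2)`[25,5]=>22
L=25=>grp=25>>2=6, tig=25&3=1
[5]=>row 6+0=6  col 1·2+1+8=11
row: 22 vs 6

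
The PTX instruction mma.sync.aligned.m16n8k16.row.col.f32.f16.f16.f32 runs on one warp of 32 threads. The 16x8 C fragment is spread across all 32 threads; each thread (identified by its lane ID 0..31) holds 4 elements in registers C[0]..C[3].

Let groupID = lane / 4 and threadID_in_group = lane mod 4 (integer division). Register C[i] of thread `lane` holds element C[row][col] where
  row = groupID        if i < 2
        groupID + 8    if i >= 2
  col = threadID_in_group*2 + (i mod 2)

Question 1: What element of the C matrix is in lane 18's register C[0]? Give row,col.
lane 18=>18/4=4, 18 mod 4=2
i=0  r:4+0=>4  c:2·2+0=>4

4,4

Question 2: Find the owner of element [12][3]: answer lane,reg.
r=12->g=4,rb=1  c=3->t=1,b0=1
L=4*4+1=17  i=1*2+1=3

17,3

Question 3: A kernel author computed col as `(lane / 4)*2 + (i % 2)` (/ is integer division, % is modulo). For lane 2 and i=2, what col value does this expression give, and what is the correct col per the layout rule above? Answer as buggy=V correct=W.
`(lane / 4)*2 + (i % 2)`[2,2]⇒0
L=2⇒gr=2>>2=0, th=2&3=2
[2]⇒row 0+8=8  col 2·2+0=4
col: 0 vs 4

buggy=0 correct=4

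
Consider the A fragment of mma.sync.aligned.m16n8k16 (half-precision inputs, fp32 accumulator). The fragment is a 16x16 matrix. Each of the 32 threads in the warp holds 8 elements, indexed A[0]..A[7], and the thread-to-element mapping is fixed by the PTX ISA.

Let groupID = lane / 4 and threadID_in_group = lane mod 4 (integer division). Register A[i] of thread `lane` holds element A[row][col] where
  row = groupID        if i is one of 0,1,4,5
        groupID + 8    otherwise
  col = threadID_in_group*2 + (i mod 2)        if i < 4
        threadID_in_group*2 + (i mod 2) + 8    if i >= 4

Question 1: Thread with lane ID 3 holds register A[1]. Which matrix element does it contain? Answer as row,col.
lane 3: g=0 (3/4), t=3 (3%4)
i=1: r=0+0=0, c=3*2+1+0=7

0,7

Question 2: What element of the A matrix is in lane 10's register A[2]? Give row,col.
lane 10: g=2 (10/4), t=2 (10%4)
i=2: r=2+8=10, c=2*2+0+0=4

10,4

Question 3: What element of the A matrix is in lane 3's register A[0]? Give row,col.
L=3->gid=3>>2=0, tid=3&3=3
[0]->row 0+0=0  col 3·2+0+0=6

0,6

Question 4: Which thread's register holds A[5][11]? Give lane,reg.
21,5

r=5⇒gr=5,Rb=0  c=11⇒Cb=1,th=1,odd=1
L=5*4+1=21  i=1*4+0*2+1=5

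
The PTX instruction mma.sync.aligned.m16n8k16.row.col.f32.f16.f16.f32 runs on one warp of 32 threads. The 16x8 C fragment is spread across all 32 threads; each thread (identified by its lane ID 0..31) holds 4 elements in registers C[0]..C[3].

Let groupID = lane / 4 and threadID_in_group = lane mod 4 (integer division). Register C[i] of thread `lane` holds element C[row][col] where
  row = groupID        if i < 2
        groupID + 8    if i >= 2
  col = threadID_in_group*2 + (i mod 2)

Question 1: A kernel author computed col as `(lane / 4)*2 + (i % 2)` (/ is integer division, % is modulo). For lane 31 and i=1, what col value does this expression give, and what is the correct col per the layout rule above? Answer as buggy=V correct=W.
buggy=15 correct=7

`(lane / 4)*2 + (i % 2)`[31,1]=>15
L=31=>grp=31>>2=7, tig=31&3=3
[1]=>row 7+0=7  col 3·2+1=7
col: 15 vs 7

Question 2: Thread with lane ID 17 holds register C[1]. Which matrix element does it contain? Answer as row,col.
17: g=4,t=1
[1] (4+0,1*2+1) = (4,3)

4,3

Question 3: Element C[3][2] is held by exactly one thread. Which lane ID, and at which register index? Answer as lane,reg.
r=3→G=3,rhi=0  c=2→T=1,p=0
L=3*4+1=13  i=0*2+0=0

13,0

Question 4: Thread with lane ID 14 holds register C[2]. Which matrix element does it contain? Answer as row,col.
14: G=3,T=2
[2] (3+8,2*2+0) = (11,4)

11,4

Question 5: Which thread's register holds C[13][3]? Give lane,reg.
r: 13->gid=5,r8=1  c: 3->tid=1,i&1=1
L=5*4+1=21  i=1*2+1=3

21,3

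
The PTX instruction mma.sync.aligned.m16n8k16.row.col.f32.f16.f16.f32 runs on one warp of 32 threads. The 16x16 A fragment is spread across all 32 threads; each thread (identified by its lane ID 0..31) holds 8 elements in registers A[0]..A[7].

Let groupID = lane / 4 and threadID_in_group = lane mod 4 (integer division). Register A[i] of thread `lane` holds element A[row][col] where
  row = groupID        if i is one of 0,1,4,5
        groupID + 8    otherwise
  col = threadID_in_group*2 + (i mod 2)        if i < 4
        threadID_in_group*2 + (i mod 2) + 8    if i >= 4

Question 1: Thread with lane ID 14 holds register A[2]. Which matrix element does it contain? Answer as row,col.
14: grp=3,tig=2
[2] (3+8,2*2+0+0) = (11,4)

11,4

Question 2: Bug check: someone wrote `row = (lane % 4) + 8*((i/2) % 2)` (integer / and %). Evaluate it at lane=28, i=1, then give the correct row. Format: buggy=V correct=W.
buggy=0 correct=7

`(lane % 4) + 8*((i/2) % 2)`[28,1]->0
lane 28->28/4=7, 28 mod 4=0
i=1  r:7+0->7  c:2·0+1+0->1
row: 0 vs 7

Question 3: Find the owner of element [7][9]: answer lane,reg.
r:7=>grp=7,rB=0  c:9=>cB=1,tig=0,lo=1
L=7*4+0=28  i=1*4+0*2+1=5

28,5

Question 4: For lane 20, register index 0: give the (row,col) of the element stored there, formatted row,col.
lane 20→20/4=5, 20 mod 4=0
i=0  r:5+0→5  c:2·0+0+0→0

5,0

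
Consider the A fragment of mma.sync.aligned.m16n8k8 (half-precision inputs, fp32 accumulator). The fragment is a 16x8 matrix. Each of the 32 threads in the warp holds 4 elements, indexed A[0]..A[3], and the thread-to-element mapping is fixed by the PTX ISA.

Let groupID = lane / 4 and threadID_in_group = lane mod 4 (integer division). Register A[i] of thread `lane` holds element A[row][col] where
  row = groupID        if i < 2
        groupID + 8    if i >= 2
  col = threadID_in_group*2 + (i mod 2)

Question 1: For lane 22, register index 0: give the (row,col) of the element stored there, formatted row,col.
5,4

lane 22->22/4=5, 22 mod 4=2
i=0  r:5+0->5  c:2·2+0->4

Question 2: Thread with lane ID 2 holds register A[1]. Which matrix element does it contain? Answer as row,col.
2: gr=0,th=2
[1] (0+0,2*2+1) = (0,5)

0,5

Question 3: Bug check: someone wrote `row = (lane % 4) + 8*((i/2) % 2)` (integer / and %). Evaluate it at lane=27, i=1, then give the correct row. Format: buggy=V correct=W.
`(lane % 4) + 8*((i/2) % 2)`[27,1]->3
27: g=6,t=3
[1] (6+0,3*2+1) = (6,7)
row: 3 vs 6

buggy=3 correct=6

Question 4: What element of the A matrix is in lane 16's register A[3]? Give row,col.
lane 16: grp=4 (16/4), tig=0 (16%4)
i=3: r=4+8=12, c=0*2+1=1

12,1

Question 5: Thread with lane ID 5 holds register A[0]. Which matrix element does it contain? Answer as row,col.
lane 5: gid=1 (5/4), tid=1 (5%4)
i=0: r=1+0=1, c=1*2+0=2

1,2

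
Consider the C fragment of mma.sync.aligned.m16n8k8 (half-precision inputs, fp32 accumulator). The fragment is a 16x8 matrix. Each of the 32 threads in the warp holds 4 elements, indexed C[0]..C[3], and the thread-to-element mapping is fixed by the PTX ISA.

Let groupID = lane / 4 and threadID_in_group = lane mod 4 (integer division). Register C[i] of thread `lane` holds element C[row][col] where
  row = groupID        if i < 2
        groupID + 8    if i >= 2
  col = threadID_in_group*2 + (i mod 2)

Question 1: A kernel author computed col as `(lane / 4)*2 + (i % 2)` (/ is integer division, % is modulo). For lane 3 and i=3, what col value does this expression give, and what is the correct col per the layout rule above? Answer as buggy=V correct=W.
`(lane / 4)*2 + (i % 2)`[3,3]->1
L=3->g=3>>2=0, t=3&3=3
[3]->row 0+8=8  col 3·2+1=7
col: 1 vs 7

buggy=1 correct=7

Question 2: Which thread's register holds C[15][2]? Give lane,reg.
29,2

r:15=>grp=7,rB=1  c:2=>tig=1,lo=0
L=7*4+1=29  i=1*2+0=2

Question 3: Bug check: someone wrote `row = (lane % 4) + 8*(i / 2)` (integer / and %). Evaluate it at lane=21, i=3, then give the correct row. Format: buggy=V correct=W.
buggy=9 correct=13

`(lane % 4) + 8*(i / 2)`[21,3]->9
lane 21: gid=5 (21/4), tid=1 (21%4)
i=3: r=5+8=13, c=1*2+1=3
row: 9 vs 13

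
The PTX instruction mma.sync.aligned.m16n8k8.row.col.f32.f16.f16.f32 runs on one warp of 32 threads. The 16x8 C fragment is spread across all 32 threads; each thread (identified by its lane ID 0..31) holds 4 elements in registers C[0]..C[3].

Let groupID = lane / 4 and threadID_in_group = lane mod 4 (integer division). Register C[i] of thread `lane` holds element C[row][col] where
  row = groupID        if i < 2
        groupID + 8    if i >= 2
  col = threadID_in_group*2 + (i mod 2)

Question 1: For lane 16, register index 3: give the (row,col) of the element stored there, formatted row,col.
lane 16: grp=4 (16/4), tig=0 (16%4)
i=3: r=4+8=12, c=0*2+1=1

12,1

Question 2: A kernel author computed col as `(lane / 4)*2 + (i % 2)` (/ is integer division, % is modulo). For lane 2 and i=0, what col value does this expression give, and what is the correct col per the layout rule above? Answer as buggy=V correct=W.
buggy=0 correct=4

`(lane / 4)*2 + (i % 2)`[2,0]=>0
lane 2=>2/4=0, 2 mod 4=2
i=0  r:0+0=>0  c:2·2+0=>4
col: 0 vs 4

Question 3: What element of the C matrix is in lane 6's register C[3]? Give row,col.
L=6⇒gr=6>>2=1, th=6&3=2
[3]⇒row 1+8=9  col 2·2+1=5

9,5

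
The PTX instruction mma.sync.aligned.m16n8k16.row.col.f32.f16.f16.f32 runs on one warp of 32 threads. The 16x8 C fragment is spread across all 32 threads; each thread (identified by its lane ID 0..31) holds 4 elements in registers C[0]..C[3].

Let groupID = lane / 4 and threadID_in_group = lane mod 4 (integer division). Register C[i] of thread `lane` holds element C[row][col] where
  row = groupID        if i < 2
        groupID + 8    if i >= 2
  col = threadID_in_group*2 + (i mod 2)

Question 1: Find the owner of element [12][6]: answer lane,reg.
19,2

r=12→G=4,rhi=1  c=6→T=3,p=0
L=4*4+3=19  i=1*2+0=2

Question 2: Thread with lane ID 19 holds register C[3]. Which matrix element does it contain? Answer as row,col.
12,7

lane 19: gid=4 (19/4), tid=3 (19%4)
i=3: r=4+8=12, c=3*2+1=7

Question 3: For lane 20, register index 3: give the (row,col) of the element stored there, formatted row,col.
lane 20: grp=5 (20/4), tig=0 (20%4)
i=3: r=5+8=13, c=0*2+1=1

13,1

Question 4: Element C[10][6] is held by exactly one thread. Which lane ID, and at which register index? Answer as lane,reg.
11,2

r:10=>grp=2,rB=1  c:6=>tig=3,lo=0
L=2*4+3=11  i=1*2+0=2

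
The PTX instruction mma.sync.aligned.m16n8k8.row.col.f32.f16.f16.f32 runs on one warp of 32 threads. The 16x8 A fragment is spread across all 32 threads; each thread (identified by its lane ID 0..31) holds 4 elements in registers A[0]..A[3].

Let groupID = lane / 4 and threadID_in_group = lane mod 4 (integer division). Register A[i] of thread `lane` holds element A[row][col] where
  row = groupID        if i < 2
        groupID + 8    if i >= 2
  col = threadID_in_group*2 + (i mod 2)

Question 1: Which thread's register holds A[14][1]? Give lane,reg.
24,3

r=14⇒gr=6,Rb=1  c=1⇒th=0,odd=1
L=6*4+0=24  i=1*2+1=3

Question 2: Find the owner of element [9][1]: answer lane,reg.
r=9→G=1,rhi=1  c=1→T=0,p=1
L=1*4+0=4  i=1*2+1=3

4,3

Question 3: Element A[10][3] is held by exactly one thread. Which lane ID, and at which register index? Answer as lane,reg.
9,3

r=10→G=2,rhi=1  c=3→T=1,p=1
L=2*4+1=9  i=1*2+1=3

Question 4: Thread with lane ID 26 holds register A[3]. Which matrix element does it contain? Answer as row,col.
26: gr=6,th=2
[3] (6+8,2*2+1) = (14,5)

14,5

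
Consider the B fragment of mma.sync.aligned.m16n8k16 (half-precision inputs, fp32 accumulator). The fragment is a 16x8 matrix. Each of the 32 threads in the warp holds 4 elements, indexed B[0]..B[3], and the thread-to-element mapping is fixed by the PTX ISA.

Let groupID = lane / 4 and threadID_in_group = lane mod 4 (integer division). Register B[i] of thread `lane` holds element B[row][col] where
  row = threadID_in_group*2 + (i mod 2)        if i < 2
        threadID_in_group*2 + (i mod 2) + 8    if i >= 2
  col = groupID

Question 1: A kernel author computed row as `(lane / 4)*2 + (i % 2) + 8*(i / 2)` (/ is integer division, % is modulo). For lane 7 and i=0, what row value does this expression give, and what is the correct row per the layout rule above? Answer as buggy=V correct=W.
buggy=2 correct=6

`(lane / 4)*2 + (i % 2) + 8*(i / 2)`[7,0]->2
lane 7->7/4=1, 7 mod 4=3
i=0  r:2·3+0+0->6  c:1
row: 2 vs 6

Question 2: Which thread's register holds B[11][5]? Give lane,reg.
c: 5->gid=5  r: 11->r8=1,tid=1,i&1=1
L=5*4+1=21  i=1*2+1=3

21,3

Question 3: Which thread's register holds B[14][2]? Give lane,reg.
c=2→G=2  r=14→rhi=1,T=3,p=0
L=2*4+3=11  i=1*2+0=2

11,2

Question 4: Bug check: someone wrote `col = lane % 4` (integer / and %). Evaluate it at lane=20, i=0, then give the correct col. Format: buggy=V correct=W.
`lane % 4`[20,0]→0
lane 20: G=5 (20/4), T=0 (20%4)
i=0: r=0*2+0+0=0, c=G=5
col: 0 vs 5

buggy=0 correct=5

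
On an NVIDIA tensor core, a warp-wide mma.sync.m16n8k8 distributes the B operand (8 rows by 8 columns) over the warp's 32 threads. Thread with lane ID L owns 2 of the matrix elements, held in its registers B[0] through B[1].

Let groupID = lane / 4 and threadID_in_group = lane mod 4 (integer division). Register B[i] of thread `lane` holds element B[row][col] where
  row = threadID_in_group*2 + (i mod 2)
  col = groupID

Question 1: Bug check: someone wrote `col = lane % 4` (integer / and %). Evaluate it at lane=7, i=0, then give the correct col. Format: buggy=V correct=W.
`lane % 4`[7,0]⇒3
7: gr=1,th=3
[0] (3*2+0,1) = (6,1)
col: 3 vs 1

buggy=3 correct=1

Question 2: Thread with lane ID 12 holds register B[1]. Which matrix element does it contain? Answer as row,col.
1,3

lane 12=>12/4=3, 12 mod 4=0
i=1  r:2·0+1=>1  c:3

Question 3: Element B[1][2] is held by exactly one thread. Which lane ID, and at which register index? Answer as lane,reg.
c:2=>grp=2  r:1=>tig=0,lo=1
L=2*4+0=8  i=1=1

8,1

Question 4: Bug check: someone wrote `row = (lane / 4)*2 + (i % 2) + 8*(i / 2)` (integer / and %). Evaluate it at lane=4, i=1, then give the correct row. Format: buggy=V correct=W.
`(lane / 4)*2 + (i % 2) + 8*(i / 2)`[4,1]->3
lane 4->4/4=1, 4 mod 4=0
i=1  r:2·0+1->1  c:1
row: 3 vs 1

buggy=3 correct=1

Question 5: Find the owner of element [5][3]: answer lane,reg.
14,1

c:3=>grp=3  r:5=>tig=2,lo=1
L=3*4+2=14  i=1=1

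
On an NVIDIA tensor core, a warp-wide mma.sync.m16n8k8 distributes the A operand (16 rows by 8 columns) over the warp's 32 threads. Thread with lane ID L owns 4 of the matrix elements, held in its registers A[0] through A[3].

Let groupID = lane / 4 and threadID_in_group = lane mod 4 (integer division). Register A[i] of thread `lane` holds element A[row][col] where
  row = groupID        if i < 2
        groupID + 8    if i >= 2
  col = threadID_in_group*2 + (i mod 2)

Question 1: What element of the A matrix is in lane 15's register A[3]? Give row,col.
11,7

lane 15=>15/4=3, 15 mod 4=3
i=3  r:3+8=>11  c:2·3+1=>7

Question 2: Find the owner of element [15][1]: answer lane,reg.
r=15→G=7,rhi=1  c=1→T=0,p=1
L=7*4+0=28  i=1*2+1=3

28,3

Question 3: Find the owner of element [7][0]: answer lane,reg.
r=7->g=7,rb=0  c=0->t=0,b0=0
L=7*4+0=28  i=0*2+0=0

28,0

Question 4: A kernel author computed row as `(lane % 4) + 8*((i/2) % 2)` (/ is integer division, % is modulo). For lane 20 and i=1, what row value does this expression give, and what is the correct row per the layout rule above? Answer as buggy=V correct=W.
`(lane % 4) + 8*((i/2) % 2)`[20,1]→0
lane 20: G=5 (20/4), T=0 (20%4)
i=1: r=5+0=5, c=0*2+1=1
row: 0 vs 5

buggy=0 correct=5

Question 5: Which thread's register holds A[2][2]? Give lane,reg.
r:2=>grp=2,rB=0  c:2=>tig=1,lo=0
L=2*4+1=9  i=0*2+0=0

9,0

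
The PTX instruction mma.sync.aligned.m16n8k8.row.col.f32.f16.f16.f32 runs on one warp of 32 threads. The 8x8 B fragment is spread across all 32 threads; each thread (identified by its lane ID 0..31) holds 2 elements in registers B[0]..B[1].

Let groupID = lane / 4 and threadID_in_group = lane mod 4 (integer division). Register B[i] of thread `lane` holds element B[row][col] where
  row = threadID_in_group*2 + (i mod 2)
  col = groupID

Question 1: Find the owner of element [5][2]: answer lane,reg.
10,1

c=2->g=2  r=5->t=2,b0=1
L=2*4+2=10  i=1=1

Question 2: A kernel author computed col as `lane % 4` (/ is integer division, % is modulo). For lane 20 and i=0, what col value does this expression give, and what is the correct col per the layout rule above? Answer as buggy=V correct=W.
buggy=0 correct=5

`lane % 4`[20,0]->0
lane 20: g=5 (20/4), t=0 (20%4)
i=0: r=0*2+0=0, c=g=5
col: 0 vs 5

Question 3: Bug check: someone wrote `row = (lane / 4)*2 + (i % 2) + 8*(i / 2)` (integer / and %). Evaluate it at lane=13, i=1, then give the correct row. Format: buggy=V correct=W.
`(lane / 4)*2 + (i % 2) + 8*(i / 2)`[13,1]→7
13: G=3,T=1
[1] (1*2+1,3) = (3,3)
row: 7 vs 3

buggy=7 correct=3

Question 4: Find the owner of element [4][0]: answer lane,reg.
c: 0->gid=0  r: 4->tid=2,i&1=0
L=0*4+2=2  i=0=0

2,0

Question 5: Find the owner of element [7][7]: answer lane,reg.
31,1

c=7⇒gr=7  r=7⇒th=3,odd=1
L=7*4+3=31  i=1=1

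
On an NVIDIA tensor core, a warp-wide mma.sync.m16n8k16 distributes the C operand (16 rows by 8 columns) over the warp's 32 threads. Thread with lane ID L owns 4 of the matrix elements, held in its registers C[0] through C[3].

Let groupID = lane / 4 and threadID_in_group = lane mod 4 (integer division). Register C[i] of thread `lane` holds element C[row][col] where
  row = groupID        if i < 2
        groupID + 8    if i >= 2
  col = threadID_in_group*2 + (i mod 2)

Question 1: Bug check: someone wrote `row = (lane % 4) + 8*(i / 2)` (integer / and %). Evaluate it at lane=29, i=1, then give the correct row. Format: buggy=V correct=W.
`(lane % 4) + 8*(i / 2)`[29,1]→1
lane 29→29/4=7, 29 mod 4=1
i=1  r:7+0→7  c:2·1+1→3
row: 1 vs 7

buggy=1 correct=7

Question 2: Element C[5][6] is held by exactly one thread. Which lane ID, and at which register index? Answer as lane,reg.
23,0

r:5=>grp=5,rB=0  c:6=>tig=3,lo=0
L=5*4+3=23  i=0*2+0=0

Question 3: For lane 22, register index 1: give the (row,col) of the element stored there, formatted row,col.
5,5

L=22->gid=22>>2=5, tid=22&3=2
[1]->row 5+0=5  col 2·2+1=5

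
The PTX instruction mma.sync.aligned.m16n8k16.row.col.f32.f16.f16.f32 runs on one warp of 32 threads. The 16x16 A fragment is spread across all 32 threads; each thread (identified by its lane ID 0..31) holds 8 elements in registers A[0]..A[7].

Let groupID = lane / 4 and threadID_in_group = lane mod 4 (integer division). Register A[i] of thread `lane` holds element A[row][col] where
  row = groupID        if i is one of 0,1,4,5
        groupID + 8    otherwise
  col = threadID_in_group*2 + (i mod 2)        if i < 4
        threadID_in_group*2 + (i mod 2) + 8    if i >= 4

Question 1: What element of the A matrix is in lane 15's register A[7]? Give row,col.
15: gid=3,tid=3
[7] (3+8,3*2+1+8) = (11,15)

11,15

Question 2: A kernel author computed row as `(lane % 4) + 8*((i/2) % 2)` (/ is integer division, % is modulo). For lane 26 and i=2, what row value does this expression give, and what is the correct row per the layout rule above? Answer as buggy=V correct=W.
buggy=10 correct=14

`(lane % 4) + 8*((i/2) % 2)`[26,2]=>10
lane 26=>26/4=6, 26 mod 4=2
i=2  r:6+8=>14  c:2·2+0+0=>4
row: 10 vs 14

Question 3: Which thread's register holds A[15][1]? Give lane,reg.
28,3

r:15=>grp=7,rB=1  c:1=>cB=0,tig=0,lo=1
L=7*4+0=28  i=0*4+1*2+1=3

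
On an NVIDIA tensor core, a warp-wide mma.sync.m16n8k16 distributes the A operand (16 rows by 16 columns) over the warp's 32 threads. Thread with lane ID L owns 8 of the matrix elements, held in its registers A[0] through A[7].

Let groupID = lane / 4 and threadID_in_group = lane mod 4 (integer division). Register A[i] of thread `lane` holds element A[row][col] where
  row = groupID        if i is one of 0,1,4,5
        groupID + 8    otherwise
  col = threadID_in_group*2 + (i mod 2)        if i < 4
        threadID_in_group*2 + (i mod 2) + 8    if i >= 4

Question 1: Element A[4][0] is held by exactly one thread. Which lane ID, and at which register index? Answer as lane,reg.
r=4⇒gr=4,Rb=0  c=0⇒Cb=0,th=0,odd=0
L=4*4+0=16  i=0*4+0*2+0=0

16,0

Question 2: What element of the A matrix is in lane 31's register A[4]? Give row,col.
lane 31→31/4=7, 31 mod 4=3
i=4  r:7+0→7  c:2·3+0+8→14

7,14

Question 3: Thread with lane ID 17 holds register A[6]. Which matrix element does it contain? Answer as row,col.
12,10

lane 17->17/4=4, 17 mod 4=1
i=6  r:4+8->12  c:2·1+0+8->10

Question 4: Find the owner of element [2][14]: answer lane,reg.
11,4

r=2->g=2,rb=0  c=14->cb=1,t=3,b0=0
L=2*4+3=11  i=1*4+0*2+0=4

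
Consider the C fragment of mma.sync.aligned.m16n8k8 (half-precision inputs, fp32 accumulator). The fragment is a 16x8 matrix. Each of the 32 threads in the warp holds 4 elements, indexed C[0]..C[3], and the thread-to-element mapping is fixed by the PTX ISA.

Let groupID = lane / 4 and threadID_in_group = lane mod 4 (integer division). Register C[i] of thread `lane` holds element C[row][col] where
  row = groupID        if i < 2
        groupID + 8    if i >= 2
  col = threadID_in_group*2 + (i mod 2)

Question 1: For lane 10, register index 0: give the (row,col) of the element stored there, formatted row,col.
L=10⇒gr=10>>2=2, th=10&3=2
[0]⇒row 2+0=2  col 2·2+0=4

2,4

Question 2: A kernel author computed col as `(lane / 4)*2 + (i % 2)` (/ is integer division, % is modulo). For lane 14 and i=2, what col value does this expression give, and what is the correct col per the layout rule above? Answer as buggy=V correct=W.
buggy=6 correct=4

`(lane / 4)*2 + (i % 2)`[14,2]=>6
L=14=>grp=14>>2=3, tig=14&3=2
[2]=>row 3+8=11  col 2·2+0=4
col: 6 vs 4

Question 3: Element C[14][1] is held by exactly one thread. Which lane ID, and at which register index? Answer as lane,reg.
24,3

r:14=>grp=6,rB=1  c:1=>tig=0,lo=1
L=6*4+0=24  i=1*2+1=3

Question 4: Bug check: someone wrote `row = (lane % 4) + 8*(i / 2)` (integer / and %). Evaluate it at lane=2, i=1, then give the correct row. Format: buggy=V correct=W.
`(lane % 4) + 8*(i / 2)`[2,1]→2
lane 2→2/4=0, 2 mod 4=2
i=1  r:0+0→0  c:2·2+1→5
row: 2 vs 0

buggy=2 correct=0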